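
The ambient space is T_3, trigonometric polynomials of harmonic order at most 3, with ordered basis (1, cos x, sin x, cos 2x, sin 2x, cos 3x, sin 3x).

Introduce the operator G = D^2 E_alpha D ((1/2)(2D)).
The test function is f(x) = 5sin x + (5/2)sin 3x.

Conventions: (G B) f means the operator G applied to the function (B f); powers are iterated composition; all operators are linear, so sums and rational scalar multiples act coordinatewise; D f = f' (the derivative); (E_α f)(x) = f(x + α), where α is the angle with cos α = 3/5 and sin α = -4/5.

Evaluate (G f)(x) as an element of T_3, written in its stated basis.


D f = 5cos x + (15/2)cos 3x
(2D) f = 10cos x + 15cos 3x
((1/2)(2D)) f = 5cos x + (15/2)cos 3x
D ((1/2)(2D)) f = -5sin x - (45/2)sin 3x
E_alpha D ((1/2)(2D)) f = 4cos x - 3sin x + (198/25)cos 3x + (1053/50)sin 3x
D E_alpha D ((1/2)(2D)) f = -3cos x - 4sin x + (3159/50)cos 3x - (594/25)sin 3x
D D E_alpha D ((1/2)(2D)) f = -4cos x + 3sin x - (1782/25)cos 3x - (9477/50)sin 3x

g(x) = -4cos x + 3sin x - (1782/25)cos 3x - (9477/50)sin 3x


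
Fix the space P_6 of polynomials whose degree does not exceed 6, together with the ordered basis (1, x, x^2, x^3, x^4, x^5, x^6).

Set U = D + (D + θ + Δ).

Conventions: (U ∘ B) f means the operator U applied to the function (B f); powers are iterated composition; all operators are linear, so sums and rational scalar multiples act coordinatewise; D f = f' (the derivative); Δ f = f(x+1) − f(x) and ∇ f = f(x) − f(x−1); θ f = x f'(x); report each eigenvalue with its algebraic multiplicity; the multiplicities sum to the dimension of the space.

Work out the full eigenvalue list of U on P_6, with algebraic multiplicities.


λ = 0 (multiplicity 1), λ = 1 (multiplicity 1), λ = 2 (multiplicity 1), λ = 3 (multiplicity 1), λ = 4 (multiplicity 1), λ = 5 (multiplicity 1), λ = 6 (multiplicity 1)

image of 1: 0
image of x: x + 3
image of x^2: 2x^2 + 6x + 1
image of x^3: 3x^3 + 9x^2 + 3x + 1
image of x^4: 4x^4 + 12x^3 + 6x^2 + 4x + 1
image of x^5: 5x^5 + 15x^4 + 10x^3 + 10x^2 + 5x + 1
image of x^6: 6x^6 + 18x^5 + 15x^4 + 20x^3 + 15x^2 + 6x + 1
the matrix is upper triangular; its diagonal is (0, 1, 2, 3, 4, 5, 6)
for a triangular matrix the eigenvalues are the diagonal entries, with algebraic multiplicity their repetition count


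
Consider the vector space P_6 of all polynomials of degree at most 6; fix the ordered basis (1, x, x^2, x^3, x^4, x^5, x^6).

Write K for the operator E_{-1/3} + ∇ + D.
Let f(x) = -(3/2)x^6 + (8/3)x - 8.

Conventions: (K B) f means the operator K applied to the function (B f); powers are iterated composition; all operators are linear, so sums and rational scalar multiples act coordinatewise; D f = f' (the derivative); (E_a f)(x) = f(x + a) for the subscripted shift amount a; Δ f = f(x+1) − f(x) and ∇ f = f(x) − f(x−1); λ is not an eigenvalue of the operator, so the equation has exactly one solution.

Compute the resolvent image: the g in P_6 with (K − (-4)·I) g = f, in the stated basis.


write g with unknown coordinates in the stated basis and equate coefficients in (K − (-4)·I) g = f
solving from the highest basis element down gives g = -(3/10)x^6 + (3/5)x^5 - (9/5)x^4 + (208/45)x^3 - (644/75)x^2 + (7466/675)x - 83416/10125
check: K g = -(3/10)x^6 - (12/5)x^5 + (36/5)x^4 - (832/45)x^3 + (2576/75)x^2 - (28064/675)x + 252664/10125
so K g − (-4)·g = -(3/2)x^6 + (8/3)x - 8 = f ✓

the result is g(x) = -(3/10)x^6 + (3/5)x^5 - (9/5)x^4 + (208/45)x^3 - (644/75)x^2 + (7466/675)x - 83416/10125


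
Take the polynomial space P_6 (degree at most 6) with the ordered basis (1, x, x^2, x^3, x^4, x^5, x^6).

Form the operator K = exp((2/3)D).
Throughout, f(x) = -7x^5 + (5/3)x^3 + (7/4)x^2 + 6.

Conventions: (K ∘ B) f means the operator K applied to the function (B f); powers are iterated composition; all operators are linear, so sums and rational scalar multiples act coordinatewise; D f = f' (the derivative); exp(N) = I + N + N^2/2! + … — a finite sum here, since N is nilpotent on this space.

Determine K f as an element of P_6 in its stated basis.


the image equals g(x) = -7x^5 - (70/3)x^4 - (265/9)x^3 - (1691/108)x^2 - (191/81)x + 1543/243

order-1 term: -(70/3)x^4 + (10/3)x^2 + (7/3)x
order-2 term: -(280/9)x^3 + (20/9)x + 7/9
order-3 term: -(560/27)x^2 + 40/81
order-4 term: -(560/81)x
order-5 term: -224/243
the series for exp((2/3)D) f terminates at order 5
exp((2/3)D) f = -7x^5 - (70/3)x^4 - (265/9)x^3 - (1691/108)x^2 - (191/81)x + 1543/243


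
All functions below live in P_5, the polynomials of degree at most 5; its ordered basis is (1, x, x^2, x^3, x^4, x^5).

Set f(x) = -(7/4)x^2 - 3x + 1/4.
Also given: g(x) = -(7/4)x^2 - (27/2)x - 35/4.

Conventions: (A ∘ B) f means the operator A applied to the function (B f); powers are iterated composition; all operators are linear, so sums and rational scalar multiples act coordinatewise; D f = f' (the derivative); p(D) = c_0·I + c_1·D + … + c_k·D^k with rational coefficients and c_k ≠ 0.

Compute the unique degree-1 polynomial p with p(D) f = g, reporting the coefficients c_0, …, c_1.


D^0 f = -(7/4)x^2 - 3x + 1/4
D^1 f = -(7/2)x - 3
matching coefficients of g against c_0 f + c_1 Df + … from the top degree down determines the c_i
solution: c_0 = 1, c_1 = 3

p(D) = I + 3·D, i.e. c_0 = 1, c_1 = 3


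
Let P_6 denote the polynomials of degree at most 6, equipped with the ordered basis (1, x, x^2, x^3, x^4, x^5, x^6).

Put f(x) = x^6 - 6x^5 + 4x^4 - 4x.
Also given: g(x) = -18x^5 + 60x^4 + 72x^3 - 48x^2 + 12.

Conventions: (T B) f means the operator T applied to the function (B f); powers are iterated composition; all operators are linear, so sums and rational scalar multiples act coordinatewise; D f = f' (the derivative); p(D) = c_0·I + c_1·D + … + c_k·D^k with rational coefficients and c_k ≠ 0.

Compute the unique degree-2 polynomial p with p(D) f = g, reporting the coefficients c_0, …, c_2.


D^0 f = x^6 - 6x^5 + 4x^4 - 4x
D^1 f = 6x^5 - 30x^4 + 16x^3 - 4
D^2 f = 30x^4 - 120x^3 + 48x^2
matching coefficients of g against c_0 f + c_1 Df + … from the top degree down determines the c_i
solution: c_0 = 0, c_1 = -3, c_2 = -1

p(D) = -3·D − D^2, i.e. c_0 = 0, c_1 = -3, c_2 = -1


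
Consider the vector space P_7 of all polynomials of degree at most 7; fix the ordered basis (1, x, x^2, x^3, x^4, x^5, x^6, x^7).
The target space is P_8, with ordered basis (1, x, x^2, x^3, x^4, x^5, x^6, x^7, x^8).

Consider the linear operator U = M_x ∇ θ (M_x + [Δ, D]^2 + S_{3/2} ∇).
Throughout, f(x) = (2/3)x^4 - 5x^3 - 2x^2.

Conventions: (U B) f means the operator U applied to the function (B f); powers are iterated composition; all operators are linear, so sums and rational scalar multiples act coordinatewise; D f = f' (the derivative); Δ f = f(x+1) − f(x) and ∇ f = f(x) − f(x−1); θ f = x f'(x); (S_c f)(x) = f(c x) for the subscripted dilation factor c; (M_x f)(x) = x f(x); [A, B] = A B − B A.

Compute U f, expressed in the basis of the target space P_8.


M_x f = (2/3)x^5 - 5x^4 - 2x^3
D f = (8/3)x^3 - 15x^2 - 4x
Δ D f = 8x^2 - 22x - 49/3
Δ f = (8/3)x^3 - 11x^2 - (49/3)x - 19/3
D Δ f = 8x^2 - 22x - 49/3
[Δ, D] f = 0
D [Δ, D] f = 0
Δ D [Δ, D] f = 0
Δ [Δ, D] f = 0
D Δ [Δ, D] f = 0
[Δ, D] [Δ, D] f = 0
∇ f = (8/3)x^3 - 19x^2 + (41/3)x - 11/3
S_{3/2} ∇ f = 9x^3 - (171/4)x^2 + (41/2)x - 11/3
(M_x + [Δ, D]^2 + S_{3/2} ∇) f = (2/3)x^5 - 5x^4 + 7x^3 - (171/4)x^2 + (41/2)x - 11/3
θ (M_x + [Δ, D]^2 + S_{3/2} ∇) f = (10/3)x^5 - 20x^4 + 21x^3 - (171/2)x^2 + (41/2)x
∇ θ (M_x + [Δ, D]^2 + S_{3/2} ∇) f = (50/3)x^4 - (340/3)x^3 + (649/3)x^2 - (992/3)x + 451/3
M_x ∇ θ (M_x + [Δ, D]^2 + S_{3/2} ∇) f = (50/3)x^5 - (340/3)x^4 + (649/3)x^3 - (992/3)x^2 + (451/3)x

g(x) = (50/3)x^5 - (340/3)x^4 + (649/3)x^3 - (992/3)x^2 + (451/3)x


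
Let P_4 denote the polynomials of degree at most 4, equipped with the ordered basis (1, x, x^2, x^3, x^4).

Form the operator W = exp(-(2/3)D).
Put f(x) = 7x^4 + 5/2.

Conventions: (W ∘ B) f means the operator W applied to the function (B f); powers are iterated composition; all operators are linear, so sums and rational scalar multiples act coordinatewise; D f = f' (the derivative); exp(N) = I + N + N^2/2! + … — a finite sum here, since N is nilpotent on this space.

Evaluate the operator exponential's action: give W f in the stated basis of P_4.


order-1 term: -(56/3)x^3
order-2 term: (56/3)x^2
order-3 term: -(224/27)x
order-4 term: 112/81
the series for exp(-(2/3)D) f terminates at order 4
exp(-(2/3)D) f = 7x^4 - (56/3)x^3 + (56/3)x^2 - (224/27)x + 629/162

the result is g(x) = 7x^4 - (56/3)x^3 + (56/3)x^2 - (224/27)x + 629/162


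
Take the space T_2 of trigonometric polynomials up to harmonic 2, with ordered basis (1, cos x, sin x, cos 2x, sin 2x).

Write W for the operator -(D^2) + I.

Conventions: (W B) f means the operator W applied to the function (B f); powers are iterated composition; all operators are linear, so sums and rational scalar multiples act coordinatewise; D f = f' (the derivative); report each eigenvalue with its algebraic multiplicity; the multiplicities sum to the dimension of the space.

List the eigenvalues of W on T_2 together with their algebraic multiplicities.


image of 1: 1
image of cos x: 2cos x
image of sin x: 2sin x
image of cos 2x: 5cos 2x
image of sin 2x: 5sin 2x
the matrix is diagonal; its diagonal is (1, 2, 2, 5, 5)
for a triangular matrix the eigenvalues are the diagonal entries, with algebraic multiplicity their repetition count

λ = 1 (multiplicity 1), λ = 2 (multiplicity 2), λ = 5 (multiplicity 2)


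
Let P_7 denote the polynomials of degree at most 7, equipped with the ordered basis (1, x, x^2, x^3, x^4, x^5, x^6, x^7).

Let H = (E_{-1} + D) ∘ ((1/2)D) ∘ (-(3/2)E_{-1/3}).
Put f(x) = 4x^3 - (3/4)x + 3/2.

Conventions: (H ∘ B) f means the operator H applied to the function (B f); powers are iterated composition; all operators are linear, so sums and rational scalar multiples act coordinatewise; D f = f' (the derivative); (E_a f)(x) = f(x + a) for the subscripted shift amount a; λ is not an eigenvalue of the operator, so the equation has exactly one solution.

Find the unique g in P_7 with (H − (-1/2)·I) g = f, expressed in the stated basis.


the image equals g(x) = 8x^3 + 36x^2 + (165/2)x + 523/4

write g with unknown coordinates in the stated basis and equate coefficients in (H − (-1/2)·I) g = f
solving from the highest basis element down gives g = 8x^3 + 36x^2 + (165/2)x + 523/4
check: H g = -18x^2 - 42x - 511/8
so H g − (-1/2)·g = 4x^3 - (3/4)x + 3/2 = f ✓


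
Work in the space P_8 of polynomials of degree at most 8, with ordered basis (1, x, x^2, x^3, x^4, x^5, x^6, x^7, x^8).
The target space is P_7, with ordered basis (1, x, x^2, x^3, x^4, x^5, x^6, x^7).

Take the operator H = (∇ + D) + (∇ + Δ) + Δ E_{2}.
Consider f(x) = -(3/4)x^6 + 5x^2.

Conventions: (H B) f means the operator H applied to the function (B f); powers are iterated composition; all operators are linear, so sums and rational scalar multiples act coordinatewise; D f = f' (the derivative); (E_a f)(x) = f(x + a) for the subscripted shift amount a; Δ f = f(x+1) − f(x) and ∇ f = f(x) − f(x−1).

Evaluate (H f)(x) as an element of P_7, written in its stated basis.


g(x) = -(45/2)x^5 - 45x^4 - 330x^3 - 720x^2 - 913x - 478

∇ f = -(9/2)x^5 + (45/4)x^4 - 15x^3 + (45/4)x^2 + (11/2)x - 17/4
D f = -(9/2)x^5 + 10x
(∇ + D) f = -9x^5 + (45/4)x^4 - 15x^3 + (45/4)x^2 + (31/2)x - 17/4
∇ f = -(9/2)x^5 + (45/4)x^4 - 15x^3 + (45/4)x^2 + (11/2)x - 17/4
Δ f = -(9/2)x^5 - (45/4)x^4 - 15x^3 - (45/4)x^2 + (11/2)x + 17/4
(∇ + Δ) f = -9x^5 - 30x^3 + 11x
E_{2} f = -(3/4)x^6 - 9x^5 - 45x^4 - 120x^3 - 175x^2 - 124x - 28
Δ E_{2} f = -(9/2)x^5 - (225/4)x^4 - 285x^3 - (2925/4)x^2 - (1879/2)x - 1895/4
((∇ + D) + (∇ + Δ) + Δ E_{2}) f = -(45/2)x^5 - 45x^4 - 330x^3 - 720x^2 - 913x - 478


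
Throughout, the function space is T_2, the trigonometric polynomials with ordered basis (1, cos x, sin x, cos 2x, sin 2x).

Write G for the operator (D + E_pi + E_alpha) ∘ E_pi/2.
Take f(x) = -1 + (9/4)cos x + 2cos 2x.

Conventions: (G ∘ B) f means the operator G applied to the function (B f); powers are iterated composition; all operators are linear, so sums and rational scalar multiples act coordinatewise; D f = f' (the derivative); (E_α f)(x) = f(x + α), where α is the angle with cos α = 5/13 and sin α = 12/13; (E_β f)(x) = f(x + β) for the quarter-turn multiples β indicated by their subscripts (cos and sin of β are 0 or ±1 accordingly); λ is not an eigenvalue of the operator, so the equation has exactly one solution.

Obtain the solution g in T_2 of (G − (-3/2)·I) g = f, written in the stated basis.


write g with unknown coordinates in the stated basis and equate coefficients in (G − (-3/2)·I) g = f
solving from the highest basis element down gives g = -2/7 - (99/58)cos x - (72/29)sin x + (1628/5945)cos 2x - (3664/5945)sin 2x
check: G g = -4/7 + (279/58)cos x + (108/29)sin x + (9448/5945)cos 2x + (5496/5945)sin 2x
so G g − (-3/2)·g = -1 + (9/4)cos x + 2cos 2x = f ✓

the result is g(x) = -2/7 - (99/58)cos x - (72/29)sin x + (1628/5945)cos 2x - (3664/5945)sin 2x


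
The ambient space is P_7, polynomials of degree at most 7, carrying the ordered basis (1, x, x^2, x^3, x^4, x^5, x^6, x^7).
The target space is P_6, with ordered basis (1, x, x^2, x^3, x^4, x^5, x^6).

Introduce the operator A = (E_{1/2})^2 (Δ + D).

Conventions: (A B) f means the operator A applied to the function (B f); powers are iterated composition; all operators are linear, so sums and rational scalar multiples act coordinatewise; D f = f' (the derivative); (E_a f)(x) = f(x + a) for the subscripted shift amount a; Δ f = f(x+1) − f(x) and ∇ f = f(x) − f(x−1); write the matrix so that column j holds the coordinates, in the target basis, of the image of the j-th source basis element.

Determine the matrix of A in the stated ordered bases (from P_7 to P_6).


image of 1: 0
image of x: 2
image of x^2: 4x + 5
image of x^3: 6x^2 + 15x + 10
image of x^4: 8x^3 + 30x^2 + 40x + 19
image of x^5: 10x^4 + 50x^3 + 100x^2 + 95x + 36
image of x^6: 12x^5 + 75x^4 + 200x^3 + 285x^2 + 216x + 69
image of x^7: 14x^6 + 105x^5 + 350x^4 + 665x^3 + 756x^2 + 483x + 134
each image's coordinates form column j of the matrix

the matrix is [[0, 2, 5, 10, 19, 36, 69, 134]; [0, 0, 4, 15, 40, 95, 216, 483]; [0, 0, 0, 6, 30, 100, 285, 756]; [0, 0, 0, 0, 8, 50, 200, 665]; [0, 0, 0, 0, 0, 10, 75, 350]; [0, 0, 0, 0, 0, 0, 12, 105]; [0, 0, 0, 0, 0, 0, 0, 14]] (rows listed top to bottom)


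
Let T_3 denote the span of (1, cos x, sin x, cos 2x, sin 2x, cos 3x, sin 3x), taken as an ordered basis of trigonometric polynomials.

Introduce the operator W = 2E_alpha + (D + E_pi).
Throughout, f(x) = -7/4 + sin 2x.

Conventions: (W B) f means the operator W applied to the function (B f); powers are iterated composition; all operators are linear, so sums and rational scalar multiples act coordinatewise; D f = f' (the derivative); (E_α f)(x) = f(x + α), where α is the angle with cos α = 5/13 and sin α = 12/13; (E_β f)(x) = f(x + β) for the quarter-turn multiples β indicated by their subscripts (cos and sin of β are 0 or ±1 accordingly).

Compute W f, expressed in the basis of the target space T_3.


E_alpha f = -7/4 + (120/169)cos 2x - (119/169)sin 2x
(2E_alpha) f = -7/2 + (240/169)cos 2x - (238/169)sin 2x
D f = 2cos 2x
E_pi f = -7/4 + sin 2x
(D + E_pi) f = -7/4 + 2cos 2x + sin 2x
(2E_alpha + (D + E_pi)) f = -21/4 + (578/169)cos 2x - (69/169)sin 2x

the result is g(x) = -21/4 + (578/169)cos 2x - (69/169)sin 2x


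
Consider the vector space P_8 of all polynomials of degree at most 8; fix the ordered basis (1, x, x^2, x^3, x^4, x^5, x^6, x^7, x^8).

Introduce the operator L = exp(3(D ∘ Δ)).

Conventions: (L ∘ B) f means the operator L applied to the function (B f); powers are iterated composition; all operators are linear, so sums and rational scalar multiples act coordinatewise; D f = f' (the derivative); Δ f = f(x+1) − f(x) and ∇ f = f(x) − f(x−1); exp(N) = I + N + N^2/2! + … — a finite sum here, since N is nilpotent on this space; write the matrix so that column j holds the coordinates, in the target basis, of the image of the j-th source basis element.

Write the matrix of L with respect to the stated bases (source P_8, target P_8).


the matrix is [[1, 0, 6, 9, 120, 555, 5148, 39711, 378528]; [0, 1, 0, 18, 36, 600, 3330, 36036, 317688]; [0, 0, 1, 0, 36, 90, 1800, 11655, 144144]; [0, 0, 0, 1, 0, 60, 180, 4200, 31080]; [0, 0, 0, 0, 1, 0, 90, 315, 8400]; [0, 0, 0, 0, 0, 1, 0, 126, 504]; [0, 0, 0, 0, 0, 0, 1, 0, 168]; [0, 0, 0, 0, 0, 0, 0, 1, 0]; [0, 0, 0, 0, 0, 0, 0, 0, 1]] (rows listed top to bottom)

image of 1: 1
image of x: x
image of x^2: x^2 + 6
image of x^3: x^3 + 18x + 9
image of x^4: x^4 + 36x^2 + 36x + 120
image of x^5: x^5 + 60x^3 + 90x^2 + 600x + 555
image of x^6: x^6 + 90x^4 + 180x^3 + 1800x^2 + 3330x + 5148
image of x^7: x^7 + 126x^5 + 315x^4 + 4200x^3 + 11655x^2 + 36036x + 39711
image of x^8: x^8 + 168x^6 + 504x^5 + 8400x^4 + 31080x^3 + 144144x^2 + 317688x + 378528
each image's coordinates form column j of the matrix


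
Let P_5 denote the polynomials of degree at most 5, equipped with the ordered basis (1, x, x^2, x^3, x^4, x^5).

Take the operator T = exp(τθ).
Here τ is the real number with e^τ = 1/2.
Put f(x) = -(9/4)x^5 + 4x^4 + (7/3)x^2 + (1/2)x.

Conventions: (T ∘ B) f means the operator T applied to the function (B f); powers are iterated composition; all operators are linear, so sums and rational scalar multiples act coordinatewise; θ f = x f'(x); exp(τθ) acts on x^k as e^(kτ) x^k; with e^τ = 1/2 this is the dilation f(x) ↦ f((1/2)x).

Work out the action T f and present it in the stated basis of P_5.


exp(τθ) x^k = e^(kτ) x^k; with e^τ = 1/2 this sends x^k to (1/2)^k x^k
x ↦ 1/2 x
x^2 ↦ 1/4 x^2
x^4 ↦ 1/16 x^4
x^5 ↦ 1/32 x^5
applying this coordinatewise to f: exp(τθ) f = -(9/128)x^5 + (1/4)x^4 + (7/12)x^2 + (1/4)x

g(x) = -(9/128)x^5 + (1/4)x^4 + (7/12)x^2 + (1/4)x


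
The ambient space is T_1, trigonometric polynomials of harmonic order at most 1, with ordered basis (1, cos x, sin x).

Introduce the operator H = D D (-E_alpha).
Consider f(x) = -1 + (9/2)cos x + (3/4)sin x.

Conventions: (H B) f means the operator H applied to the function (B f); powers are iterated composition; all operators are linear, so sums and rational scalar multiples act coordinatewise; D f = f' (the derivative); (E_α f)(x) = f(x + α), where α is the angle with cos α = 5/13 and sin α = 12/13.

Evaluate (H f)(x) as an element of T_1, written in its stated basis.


g(x) = (63/26)cos x - (201/52)sin x

E_alpha f = -1 + (63/26)cos x - (201/52)sin x
(-E_alpha) f = 1 - (63/26)cos x + (201/52)sin x
D (-E_alpha) f = (201/52)cos x + (63/26)sin x
D D (-E_alpha) f = (63/26)cos x - (201/52)sin x


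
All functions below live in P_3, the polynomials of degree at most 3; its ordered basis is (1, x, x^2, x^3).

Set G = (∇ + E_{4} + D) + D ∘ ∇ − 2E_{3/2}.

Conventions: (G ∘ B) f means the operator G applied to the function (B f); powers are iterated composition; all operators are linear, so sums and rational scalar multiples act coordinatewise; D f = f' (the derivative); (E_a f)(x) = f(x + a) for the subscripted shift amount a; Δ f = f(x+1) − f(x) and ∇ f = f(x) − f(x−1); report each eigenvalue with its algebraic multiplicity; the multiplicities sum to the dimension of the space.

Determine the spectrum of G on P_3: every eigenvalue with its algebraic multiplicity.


image of 1: -1
image of x: -x + 3
image of x^2: -x^2 + 6x + 25/2
image of x^3: -x^3 + 9x^2 + (75/2)x + 221/4
the matrix is upper triangular; its diagonal is (-1, -1, -1, -1)
for a triangular matrix the eigenvalues are the diagonal entries, with algebraic multiplicity their repetition count

λ = -1 (multiplicity 4)


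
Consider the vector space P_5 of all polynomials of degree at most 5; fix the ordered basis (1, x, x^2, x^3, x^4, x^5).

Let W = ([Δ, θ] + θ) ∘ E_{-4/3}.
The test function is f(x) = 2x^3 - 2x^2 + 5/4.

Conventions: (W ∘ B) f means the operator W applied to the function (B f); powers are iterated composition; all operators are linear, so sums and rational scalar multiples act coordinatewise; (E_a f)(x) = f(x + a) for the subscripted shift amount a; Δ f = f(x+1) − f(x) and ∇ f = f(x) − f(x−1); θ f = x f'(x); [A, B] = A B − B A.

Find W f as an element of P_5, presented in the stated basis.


g(x) = 6x^3 - 14x^2 + 8x + 2

E_{-4/3} f = 2x^3 - 10x^2 + 16x - 761/108
θ E_{-4/3} f = 6x^3 - 20x^2 + 16x
Δ θ E_{-4/3} f = 18x^2 - 22x + 2
Δ E_{-4/3} f = 6x^2 - 14x + 8
θ Δ E_{-4/3} f = 12x^2 - 14x
[Δ, θ] E_{-4/3} f = 6x^2 - 8x + 2
θ E_{-4/3} f = 6x^3 - 20x^2 + 16x
([Δ, θ] + θ) E_{-4/3} f = 6x^3 - 14x^2 + 8x + 2


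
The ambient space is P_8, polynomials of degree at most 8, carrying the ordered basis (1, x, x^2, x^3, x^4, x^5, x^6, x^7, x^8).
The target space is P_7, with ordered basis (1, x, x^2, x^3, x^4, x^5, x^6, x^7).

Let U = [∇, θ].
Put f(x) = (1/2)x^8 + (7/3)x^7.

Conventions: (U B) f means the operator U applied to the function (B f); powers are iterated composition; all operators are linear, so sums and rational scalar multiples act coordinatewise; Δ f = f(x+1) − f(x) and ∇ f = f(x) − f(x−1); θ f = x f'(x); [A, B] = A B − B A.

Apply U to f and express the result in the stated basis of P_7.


g(x) = 4x^7 - (35/3)x^6 - 14x^5 + 105x^4 - (560/3)x^3 + 161x^2 - 70x + 37/3

θ f = 4x^8 + (49/3)x^7
∇ θ f = 32x^7 + (7/3)x^6 - 119x^5 + (875/3)x^4 - (1043/3)x^3 + 231x^2 - (247/3)x + 37/3
∇ f = 4x^7 + (7/3)x^6 - 21x^5 + (140/3)x^4 - (161/3)x^3 + 35x^2 - (37/3)x + 11/6
θ ∇ f = 28x^7 + 14x^6 - 105x^5 + (560/3)x^4 - 161x^3 + 70x^2 - (37/3)x
[∇, θ] f = 4x^7 - (35/3)x^6 - 14x^5 + 105x^4 - (560/3)x^3 + 161x^2 - 70x + 37/3


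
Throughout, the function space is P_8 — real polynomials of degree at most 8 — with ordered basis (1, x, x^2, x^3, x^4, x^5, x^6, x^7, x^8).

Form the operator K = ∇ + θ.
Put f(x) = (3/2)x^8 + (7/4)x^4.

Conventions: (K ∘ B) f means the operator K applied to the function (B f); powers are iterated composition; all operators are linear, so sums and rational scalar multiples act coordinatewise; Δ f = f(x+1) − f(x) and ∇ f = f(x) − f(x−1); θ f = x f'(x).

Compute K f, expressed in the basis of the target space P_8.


the result is g(x) = 12x^8 + 12x^7 - 42x^6 + 84x^5 - 98x^4 + 91x^3 - (105/2)x^2 + 19x - 13/4

∇ f = 12x^7 - 42x^6 + 84x^5 - 105x^4 + 91x^3 - (105/2)x^2 + 19x - 13/4
θ f = 12x^8 + 7x^4
(∇ + θ) f = 12x^8 + 12x^7 - 42x^6 + 84x^5 - 98x^4 + 91x^3 - (105/2)x^2 + 19x - 13/4


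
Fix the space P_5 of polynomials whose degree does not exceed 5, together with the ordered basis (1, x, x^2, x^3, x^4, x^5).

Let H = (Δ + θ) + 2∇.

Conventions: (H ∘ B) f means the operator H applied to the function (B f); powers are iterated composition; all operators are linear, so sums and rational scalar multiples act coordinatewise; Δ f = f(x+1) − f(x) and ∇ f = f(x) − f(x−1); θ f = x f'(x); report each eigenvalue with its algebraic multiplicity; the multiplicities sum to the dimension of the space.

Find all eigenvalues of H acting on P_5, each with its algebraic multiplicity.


λ = 0 (multiplicity 1), λ = 1 (multiplicity 1), λ = 2 (multiplicity 1), λ = 3 (multiplicity 1), λ = 4 (multiplicity 1), λ = 5 (multiplicity 1)

image of 1: 0
image of x: x + 3
image of x^2: 2x^2 + 6x - 1
image of x^3: 3x^3 + 9x^2 - 3x + 3
image of x^4: 4x^4 + 12x^3 - 6x^2 + 12x - 1
image of x^5: 5x^5 + 15x^4 - 10x^3 + 30x^2 - 5x + 3
the matrix is upper triangular; its diagonal is (0, 1, 2, 3, 4, 5)
for a triangular matrix the eigenvalues are the diagonal entries, with algebraic multiplicity their repetition count


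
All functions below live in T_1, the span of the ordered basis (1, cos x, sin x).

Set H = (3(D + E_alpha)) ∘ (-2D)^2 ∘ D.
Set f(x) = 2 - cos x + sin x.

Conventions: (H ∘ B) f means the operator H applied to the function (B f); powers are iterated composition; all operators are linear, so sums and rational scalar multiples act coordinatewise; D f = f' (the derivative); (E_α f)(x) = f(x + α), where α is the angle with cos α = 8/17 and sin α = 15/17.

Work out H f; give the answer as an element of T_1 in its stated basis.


the result is g(x) = -(480/17)cos x + (288/17)sin x

D f = cos x + sin x
D D f = cos x - sin x
(-2D) D f = -2cos x + 2sin x
D (-2D) D f = 2cos x + 2sin x
(-2D) (-2D) D f = -4cos x - 4sin x
D (-2D)^2 D f = -4cos x + 4sin x
E_alpha (-2D)^2 D f = -(92/17)cos x + (28/17)sin x
(D + E_alpha) (-2D)^2 D f = -(160/17)cos x + (96/17)sin x
(3(D + E_alpha)) (-2D)^2 D f = -(480/17)cos x + (288/17)sin x


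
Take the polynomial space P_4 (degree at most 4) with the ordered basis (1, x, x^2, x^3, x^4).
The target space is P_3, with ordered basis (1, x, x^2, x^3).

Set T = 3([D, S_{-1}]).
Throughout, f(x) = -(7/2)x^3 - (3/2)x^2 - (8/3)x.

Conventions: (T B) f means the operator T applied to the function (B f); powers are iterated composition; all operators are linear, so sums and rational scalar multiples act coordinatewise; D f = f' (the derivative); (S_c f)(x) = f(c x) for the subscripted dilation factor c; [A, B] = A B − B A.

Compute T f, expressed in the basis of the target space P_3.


g(x) = 63x^2 - 18x + 16

S_{-1} f = (7/2)x^3 - (3/2)x^2 + (8/3)x
D S_{-1} f = (21/2)x^2 - 3x + 8/3
D f = -(21/2)x^2 - 3x - 8/3
S_{-1} D f = -(21/2)x^2 + 3x - 8/3
[D, S_{-1}] f = 21x^2 - 6x + 16/3
(3([D, S_{-1}])) f = 63x^2 - 18x + 16


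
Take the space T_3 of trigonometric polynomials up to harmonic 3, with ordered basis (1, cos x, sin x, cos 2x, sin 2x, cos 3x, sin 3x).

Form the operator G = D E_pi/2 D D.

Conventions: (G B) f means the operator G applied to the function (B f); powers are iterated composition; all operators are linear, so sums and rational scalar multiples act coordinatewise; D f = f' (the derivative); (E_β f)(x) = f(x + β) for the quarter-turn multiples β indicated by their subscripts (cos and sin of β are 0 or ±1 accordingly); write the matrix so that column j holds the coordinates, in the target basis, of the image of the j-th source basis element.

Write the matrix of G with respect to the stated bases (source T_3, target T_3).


the matrix is [[0, 0, 0, 0, 0, 0, 0]; [0, 1, 0, 0, 0, 0, 0]; [0, 0, 1, 0, 0, 0, 0]; [0, 0, 0, 0, 8, 0, 0]; [0, 0, 0, -8, 0, 0, 0]; [0, 0, 0, 0, 0, -27, 0]; [0, 0, 0, 0, 0, 0, -27]] (rows listed top to bottom)

image of 1: 0
image of cos x: cos x
image of sin x: sin x
image of cos 2x: -8sin 2x
image of sin 2x: 8cos 2x
image of cos 3x: -27cos 3x
image of sin 3x: -27sin 3x
each image's coordinates form column j of the matrix


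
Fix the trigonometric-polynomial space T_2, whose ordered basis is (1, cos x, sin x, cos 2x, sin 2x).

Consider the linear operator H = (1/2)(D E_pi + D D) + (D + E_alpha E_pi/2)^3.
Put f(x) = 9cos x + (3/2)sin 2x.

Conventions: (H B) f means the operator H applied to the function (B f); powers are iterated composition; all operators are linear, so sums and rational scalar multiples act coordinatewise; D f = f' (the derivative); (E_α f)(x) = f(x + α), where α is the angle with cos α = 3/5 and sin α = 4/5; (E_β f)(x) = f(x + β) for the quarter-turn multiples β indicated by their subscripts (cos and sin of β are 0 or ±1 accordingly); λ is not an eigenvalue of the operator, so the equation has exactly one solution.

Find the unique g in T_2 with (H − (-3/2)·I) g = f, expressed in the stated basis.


g(x) = (29844/23153)cos x - (6858/23153)sin x - (11226/121061)cos 2x - (129993/121061)sin 2x

write g with unknown coordinates in the stated basis and equate coefficients in (H − (-3/2)·I) g = f
solving from the highest basis element down gives g = (29844/23153)cos x - (6858/23153)sin x - (11226/121061)cos 2x - (129993/121061)sin 2x
check: H g = (163611/23153)cos x + (10287/23153)sin x + (16839/121061)cos 2x + (376581/121061)sin 2x
so H g − (-3/2)·g = 9cos x + (3/2)sin 2x = f ✓


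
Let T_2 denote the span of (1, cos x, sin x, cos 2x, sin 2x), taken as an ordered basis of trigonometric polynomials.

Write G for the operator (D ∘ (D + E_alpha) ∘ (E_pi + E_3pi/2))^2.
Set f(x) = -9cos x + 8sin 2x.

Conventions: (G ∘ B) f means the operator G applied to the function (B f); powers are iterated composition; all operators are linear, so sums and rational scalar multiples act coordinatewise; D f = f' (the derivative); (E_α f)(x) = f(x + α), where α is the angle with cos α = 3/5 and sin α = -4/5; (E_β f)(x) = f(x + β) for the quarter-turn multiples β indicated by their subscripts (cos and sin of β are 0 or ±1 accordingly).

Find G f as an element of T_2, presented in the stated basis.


E_pi f = 9cos x + 8sin 2x
E_3pi/2 f = -9sin x - 8sin 2x
(E_pi + E_3pi/2) f = 9cos x - 9sin x
D (E_pi + E_3pi/2) f = -9cos x - 9sin x
E_alpha (E_pi + E_3pi/2) f = (63/5)cos x + (9/5)sin x
(D + E_alpha) (E_pi + E_3pi/2) f = (18/5)cos x - (36/5)sin x
D (D + E_alpha) (E_pi + E_3pi/2) f = -(36/5)cos x - (18/5)sin x
E_pi (D ∘ (D + E_alpha) ∘ (E_pi + E_3pi/2)) f = (36/5)cos x + (18/5)sin x
E_3pi/2 (D ∘ (D + E_alpha) ∘ (E_pi + E_3pi/2)) f = (18/5)cos x - (36/5)sin x
(E_pi + E_3pi/2) (D ∘ (D + E_alpha) ∘ (E_pi + E_3pi/2)) f = (54/5)cos x - (18/5)sin x
D (E_pi + E_3pi/2) (D ∘ (D + E_alpha) ∘ (E_pi + E_3pi/2)) f = -(18/5)cos x - (54/5)sin x
E_alpha (E_pi + E_3pi/2) (D ∘ (D + E_alpha) ∘ (E_pi + E_3pi/2)) f = (234/25)cos x + (162/25)sin x
(D + E_alpha) (E_pi + E_3pi/2) (D ∘ (D + E_alpha) ∘ (E_pi + E_3pi/2)) f = (144/25)cos x - (108/25)sin x
D (D + E_alpha) (E_pi + E_3pi/2) (D ∘ (D + E_alpha) ∘ (E_pi + E_3pi/2)) f = -(108/25)cos x - (144/25)sin x

g(x) = -(108/25)cos x - (144/25)sin x


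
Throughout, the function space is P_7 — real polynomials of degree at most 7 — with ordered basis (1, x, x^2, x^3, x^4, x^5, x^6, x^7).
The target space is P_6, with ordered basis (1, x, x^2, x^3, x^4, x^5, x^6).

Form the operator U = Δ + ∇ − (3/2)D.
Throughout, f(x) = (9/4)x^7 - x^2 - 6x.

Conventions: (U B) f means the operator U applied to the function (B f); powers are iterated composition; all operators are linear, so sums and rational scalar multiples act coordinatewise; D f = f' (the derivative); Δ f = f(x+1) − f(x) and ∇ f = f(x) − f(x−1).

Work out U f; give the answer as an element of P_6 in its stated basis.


Δ f = (63/4)x^6 + (189/4)x^5 + (315/4)x^4 + (315/4)x^3 + (189/4)x^2 + (55/4)x - 19/4
∇ f = (63/4)x^6 - (189/4)x^5 + (315/4)x^4 - (315/4)x^3 + (189/4)x^2 - (71/4)x - 11/4
D f = (63/4)x^6 - 2x - 6
(-(3/2)D) f = -(189/8)x^6 + 3x + 9
(Δ + ∇ − (3/2)D) f = (63/8)x^6 + (315/2)x^4 + (189/2)x^2 - x + 3/2

g(x) = (63/8)x^6 + (315/2)x^4 + (189/2)x^2 - x + 3/2


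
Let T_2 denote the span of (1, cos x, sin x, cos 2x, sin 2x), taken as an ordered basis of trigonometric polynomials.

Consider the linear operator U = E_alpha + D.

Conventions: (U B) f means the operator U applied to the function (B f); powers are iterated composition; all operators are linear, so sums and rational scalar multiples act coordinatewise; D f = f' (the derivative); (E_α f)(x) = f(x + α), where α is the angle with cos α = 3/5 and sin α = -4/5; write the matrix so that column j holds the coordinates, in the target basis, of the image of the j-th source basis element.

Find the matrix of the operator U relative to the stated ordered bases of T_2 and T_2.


image of 1: 1
image of cos x: (3/5)cos x - (1/5)sin x
image of sin x: (1/5)cos x + (3/5)sin x
image of cos 2x: -(7/25)cos 2x - (26/25)sin 2x
image of sin 2x: (26/25)cos 2x - (7/25)sin 2x
each image's coordinates form column j of the matrix

the matrix is [[1, 0, 0, 0, 0]; [0, 3/5, 1/5, 0, 0]; [0, -1/5, 3/5, 0, 0]; [0, 0, 0, -7/25, 26/25]; [0, 0, 0, -26/25, -7/25]] (rows listed top to bottom)


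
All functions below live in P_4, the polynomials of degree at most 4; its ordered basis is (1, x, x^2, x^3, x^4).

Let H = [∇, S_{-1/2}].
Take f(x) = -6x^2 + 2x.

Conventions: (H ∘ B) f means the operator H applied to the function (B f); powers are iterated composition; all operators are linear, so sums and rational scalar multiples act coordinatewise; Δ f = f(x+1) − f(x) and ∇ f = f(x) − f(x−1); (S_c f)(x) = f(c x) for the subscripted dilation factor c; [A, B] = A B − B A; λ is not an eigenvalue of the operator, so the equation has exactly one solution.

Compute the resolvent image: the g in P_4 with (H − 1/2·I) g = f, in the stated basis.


write g with unknown coordinates in the stated basis and equate coefficients in (H − 1/2·I) g = f
solving from the highest basis element down gives g = 12x^2 + 32x - 78
check: H g = 18x - 39
so H g − 1/2·g = -6x^2 + 2x = f ✓

the result is g(x) = 12x^2 + 32x - 78


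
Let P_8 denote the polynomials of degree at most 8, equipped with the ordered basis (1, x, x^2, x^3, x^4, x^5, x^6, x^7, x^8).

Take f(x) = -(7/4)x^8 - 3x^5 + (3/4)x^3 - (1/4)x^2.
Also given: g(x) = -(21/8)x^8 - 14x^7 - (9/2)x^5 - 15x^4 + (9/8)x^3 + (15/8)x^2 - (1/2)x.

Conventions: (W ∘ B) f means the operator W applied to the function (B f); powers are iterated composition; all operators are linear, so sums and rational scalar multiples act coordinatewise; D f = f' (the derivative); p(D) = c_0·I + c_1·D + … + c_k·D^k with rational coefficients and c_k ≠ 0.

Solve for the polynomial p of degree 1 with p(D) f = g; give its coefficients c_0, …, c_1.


D^0 f = -(7/4)x^8 - 3x^5 + (3/4)x^3 - (1/4)x^2
D^1 f = -14x^7 - 15x^4 + (9/4)x^2 - (1/2)x
matching coefficients of g against c_0 f + c_1 Df + … from the top degree down determines the c_i
solution: c_0 = 3/2, c_1 = 1

p(D) = (3/2)·I + D, i.e. c_0 = 3/2, c_1 = 1


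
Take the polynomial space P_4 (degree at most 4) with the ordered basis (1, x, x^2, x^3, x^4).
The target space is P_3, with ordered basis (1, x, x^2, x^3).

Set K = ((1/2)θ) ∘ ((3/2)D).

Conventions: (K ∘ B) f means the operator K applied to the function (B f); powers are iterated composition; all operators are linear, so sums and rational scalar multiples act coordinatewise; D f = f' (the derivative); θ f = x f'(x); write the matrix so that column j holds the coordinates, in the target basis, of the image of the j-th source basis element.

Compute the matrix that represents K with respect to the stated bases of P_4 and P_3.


image of 1: 0
image of x: 0
image of x^2: (3/2)x
image of x^3: (9/2)x^2
image of x^4: 9x^3
each image's coordinates form column j of the matrix

the matrix is [[0, 0, 0, 0, 0]; [0, 0, 3/2, 0, 0]; [0, 0, 0, 9/2, 0]; [0, 0, 0, 0, 9]] (rows listed top to bottom)


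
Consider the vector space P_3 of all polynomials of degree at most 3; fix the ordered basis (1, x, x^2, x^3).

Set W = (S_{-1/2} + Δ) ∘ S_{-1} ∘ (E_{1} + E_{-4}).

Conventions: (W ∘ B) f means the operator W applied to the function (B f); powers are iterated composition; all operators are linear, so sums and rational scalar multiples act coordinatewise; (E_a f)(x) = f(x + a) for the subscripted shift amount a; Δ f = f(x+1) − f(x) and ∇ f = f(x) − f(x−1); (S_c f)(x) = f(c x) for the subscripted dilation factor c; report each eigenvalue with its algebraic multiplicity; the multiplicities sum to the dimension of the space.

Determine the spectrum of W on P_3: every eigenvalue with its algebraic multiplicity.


image of 1: 2
image of x: x - 5
image of x^2: (1/2)x^2 + x + 25
image of x^3: (1/4)x^3 - (33/4)x^2 + (3/2)x - 125
the matrix is upper triangular; its diagonal is (2, 1, 1/2, 1/4)
for a triangular matrix the eigenvalues are the diagonal entries, with algebraic multiplicity their repetition count

λ = 1/4 (multiplicity 1), λ = 1/2 (multiplicity 1), λ = 1 (multiplicity 1), λ = 2 (multiplicity 1)


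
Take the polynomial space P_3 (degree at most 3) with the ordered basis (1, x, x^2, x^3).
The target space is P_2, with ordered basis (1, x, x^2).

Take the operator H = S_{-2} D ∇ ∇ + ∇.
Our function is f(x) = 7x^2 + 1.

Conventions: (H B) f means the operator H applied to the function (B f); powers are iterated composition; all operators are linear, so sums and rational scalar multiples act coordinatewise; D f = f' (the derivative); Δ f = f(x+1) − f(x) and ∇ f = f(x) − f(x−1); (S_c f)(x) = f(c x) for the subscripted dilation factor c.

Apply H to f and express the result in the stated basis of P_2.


the result is g(x) = 14x - 7

∇ f = 14x - 7
∇ ∇ f = 14
D (∇ ∇) f = 0
S_{-2} D (∇ ∇) f = 0
∇ f = 14x - 7
(S_{-2} D ∇ ∇ + ∇) f = 14x - 7


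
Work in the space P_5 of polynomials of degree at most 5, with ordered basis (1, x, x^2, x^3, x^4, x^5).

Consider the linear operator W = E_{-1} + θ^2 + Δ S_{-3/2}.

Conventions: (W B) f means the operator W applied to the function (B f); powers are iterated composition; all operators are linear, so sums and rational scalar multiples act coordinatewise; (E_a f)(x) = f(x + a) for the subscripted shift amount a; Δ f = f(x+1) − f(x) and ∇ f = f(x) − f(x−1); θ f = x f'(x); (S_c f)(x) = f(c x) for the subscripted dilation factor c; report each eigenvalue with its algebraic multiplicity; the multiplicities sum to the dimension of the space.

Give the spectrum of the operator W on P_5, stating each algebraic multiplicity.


λ = 1 (multiplicity 1), λ = 2 (multiplicity 1), λ = 5 (multiplicity 1), λ = 10 (multiplicity 1), λ = 17 (multiplicity 1), λ = 26 (multiplicity 1)

image of 1: 1
image of x: 2x - 5/2
image of x^2: 5x^2 + (5/2)x + 13/4
image of x^3: 10x^3 - (105/8)x^2 - (57/8)x - 35/8
image of x^4: 17x^4 + (65/4)x^3 + (291/8)x^2 + (65/4)x + 97/16
image of x^5: 26x^5 - (1375/32)x^4 - (1055/16)x^3 - (1375/16)x^2 - (1055/32)x - 275/32
the matrix is upper triangular; its diagonal is (1, 2, 5, 10, 17, 26)
for a triangular matrix the eigenvalues are the diagonal entries, with algebraic multiplicity their repetition count


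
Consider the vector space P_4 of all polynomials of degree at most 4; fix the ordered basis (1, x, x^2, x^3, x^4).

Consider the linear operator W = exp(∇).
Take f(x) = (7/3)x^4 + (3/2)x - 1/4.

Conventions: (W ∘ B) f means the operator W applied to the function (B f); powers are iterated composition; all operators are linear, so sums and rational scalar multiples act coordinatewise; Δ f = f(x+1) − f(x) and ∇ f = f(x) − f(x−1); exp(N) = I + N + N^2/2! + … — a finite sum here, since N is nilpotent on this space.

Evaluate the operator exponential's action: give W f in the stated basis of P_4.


order-1 term: (28/3)x^3 - 14x^2 + (28/3)x - 5/6
order-2 term: 14x^2 - 28x + 49/3
order-3 term: (28/3)x - 14
order-4 term: 7/3
the series for exp(∇) f terminates at order 4
exp(∇) f = (7/3)x^4 + (28/3)x^3 - (47/6)x + 43/12

the image equals g(x) = (7/3)x^4 + (28/3)x^3 - (47/6)x + 43/12


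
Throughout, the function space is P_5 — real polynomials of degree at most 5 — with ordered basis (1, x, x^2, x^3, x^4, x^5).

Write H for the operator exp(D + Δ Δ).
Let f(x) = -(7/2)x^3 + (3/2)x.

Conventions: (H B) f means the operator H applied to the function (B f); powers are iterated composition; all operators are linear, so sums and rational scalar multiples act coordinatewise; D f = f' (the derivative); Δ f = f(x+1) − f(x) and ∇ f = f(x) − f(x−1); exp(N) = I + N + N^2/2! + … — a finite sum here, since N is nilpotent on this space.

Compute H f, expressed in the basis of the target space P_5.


the image equals g(x) = -(7/2)x^3 - (21/2)x^2 - 30x - 44

order-1 term: -(21/2)x^2 - 21x - 39/2
order-2 term: -(21/2)x - 21
order-3 term: -7/2
the series for exp(D + Δ Δ) f terminates at order 3
exp(D + Δ Δ) f = -(7/2)x^3 - (21/2)x^2 - 30x - 44


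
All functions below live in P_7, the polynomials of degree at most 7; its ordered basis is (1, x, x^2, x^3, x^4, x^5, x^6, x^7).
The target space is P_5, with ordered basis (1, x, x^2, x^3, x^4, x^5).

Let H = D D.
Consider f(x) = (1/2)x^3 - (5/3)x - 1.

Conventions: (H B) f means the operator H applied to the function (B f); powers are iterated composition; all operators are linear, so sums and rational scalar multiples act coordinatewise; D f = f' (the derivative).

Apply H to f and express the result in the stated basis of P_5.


the result is g(x) = 3x

D f = (3/2)x^2 - 5/3
D D f = 3x
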